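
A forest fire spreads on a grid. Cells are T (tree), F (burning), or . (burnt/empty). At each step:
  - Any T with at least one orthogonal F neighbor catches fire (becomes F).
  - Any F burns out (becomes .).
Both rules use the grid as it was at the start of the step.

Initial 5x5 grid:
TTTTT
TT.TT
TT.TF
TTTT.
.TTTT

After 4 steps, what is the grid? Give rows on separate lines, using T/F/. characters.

Step 1: 2 trees catch fire, 1 burn out
  TTTTT
  TT.TF
  TT.F.
  TTTT.
  .TTTT
Step 2: 3 trees catch fire, 2 burn out
  TTTTF
  TT.F.
  TT...
  TTTF.
  .TTTT
Step 3: 3 trees catch fire, 3 burn out
  TTTF.
  TT...
  TT...
  TTF..
  .TTFT
Step 4: 4 trees catch fire, 3 burn out
  TTF..
  TT...
  TT...
  TF...
  .TF.F

TTF..
TT...
TT...
TF...
.TF.F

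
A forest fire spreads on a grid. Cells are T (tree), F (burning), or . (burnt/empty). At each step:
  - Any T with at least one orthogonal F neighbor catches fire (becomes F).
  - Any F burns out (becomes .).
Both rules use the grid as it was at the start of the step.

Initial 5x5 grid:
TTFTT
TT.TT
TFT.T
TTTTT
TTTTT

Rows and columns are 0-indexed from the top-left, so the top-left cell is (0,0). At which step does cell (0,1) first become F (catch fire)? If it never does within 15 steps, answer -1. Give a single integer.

Step 1: cell (0,1)='F' (+6 fires, +2 burnt)
  -> target ignites at step 1
Step 2: cell (0,1)='.' (+7 fires, +6 burnt)
Step 3: cell (0,1)='.' (+4 fires, +7 burnt)
Step 4: cell (0,1)='.' (+3 fires, +4 burnt)
Step 5: cell (0,1)='.' (+1 fires, +3 burnt)
Step 6: cell (0,1)='.' (+0 fires, +1 burnt)
  fire out at step 6

1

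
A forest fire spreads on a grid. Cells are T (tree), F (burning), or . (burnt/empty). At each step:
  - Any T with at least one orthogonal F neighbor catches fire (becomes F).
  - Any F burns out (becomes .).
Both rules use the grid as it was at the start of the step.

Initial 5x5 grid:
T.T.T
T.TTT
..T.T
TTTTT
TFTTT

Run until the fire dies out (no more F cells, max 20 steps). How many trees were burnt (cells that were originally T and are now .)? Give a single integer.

Answer: 16

Derivation:
Step 1: +3 fires, +1 burnt (F count now 3)
Step 2: +3 fires, +3 burnt (F count now 3)
Step 3: +3 fires, +3 burnt (F count now 3)
Step 4: +2 fires, +3 burnt (F count now 2)
Step 5: +3 fires, +2 burnt (F count now 3)
Step 6: +1 fires, +3 burnt (F count now 1)
Step 7: +1 fires, +1 burnt (F count now 1)
Step 8: +0 fires, +1 burnt (F count now 0)
Fire out after step 8
Initially T: 18, now '.': 23
Total burnt (originally-T cells now '.'): 16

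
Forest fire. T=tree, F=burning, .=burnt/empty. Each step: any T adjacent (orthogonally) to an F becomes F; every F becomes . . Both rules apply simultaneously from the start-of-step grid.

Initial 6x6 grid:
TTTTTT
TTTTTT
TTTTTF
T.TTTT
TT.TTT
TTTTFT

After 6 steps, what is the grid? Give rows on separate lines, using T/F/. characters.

Step 1: 6 trees catch fire, 2 burn out
  TTTTTT
  TTTTTF
  TTTTF.
  T.TTTF
  TT.TFT
  TTTF.F
Step 2: 7 trees catch fire, 6 burn out
  TTTTTF
  TTTTF.
  TTTF..
  T.TTF.
  TT.F.F
  TTF...
Step 3: 5 trees catch fire, 7 burn out
  TTTTF.
  TTTF..
  TTF...
  T.TF..
  TT....
  TF....
Step 4: 6 trees catch fire, 5 burn out
  TTTF..
  TTF...
  TF....
  T.F...
  TF....
  F.....
Step 5: 4 trees catch fire, 6 burn out
  TTF...
  TF....
  F.....
  T.....
  F.....
  ......
Step 6: 3 trees catch fire, 4 burn out
  TF....
  F.....
  ......
  F.....
  ......
  ......

TF....
F.....
......
F.....
......
......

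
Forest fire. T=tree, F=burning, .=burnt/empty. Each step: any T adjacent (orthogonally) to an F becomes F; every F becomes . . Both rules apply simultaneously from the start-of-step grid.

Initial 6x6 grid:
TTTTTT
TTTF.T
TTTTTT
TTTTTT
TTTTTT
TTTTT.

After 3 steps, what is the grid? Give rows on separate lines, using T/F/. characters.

Step 1: 3 trees catch fire, 1 burn out
  TTTFTT
  TTF..T
  TTTFTT
  TTTTTT
  TTTTTT
  TTTTT.
Step 2: 6 trees catch fire, 3 burn out
  TTF.FT
  TF...T
  TTF.FT
  TTTFTT
  TTTTTT
  TTTTT.
Step 3: 8 trees catch fire, 6 burn out
  TF...F
  F....T
  TF...F
  TTF.FT
  TTTFTT
  TTTTT.

TF...F
F....T
TF...F
TTF.FT
TTTFTT
TTTTT.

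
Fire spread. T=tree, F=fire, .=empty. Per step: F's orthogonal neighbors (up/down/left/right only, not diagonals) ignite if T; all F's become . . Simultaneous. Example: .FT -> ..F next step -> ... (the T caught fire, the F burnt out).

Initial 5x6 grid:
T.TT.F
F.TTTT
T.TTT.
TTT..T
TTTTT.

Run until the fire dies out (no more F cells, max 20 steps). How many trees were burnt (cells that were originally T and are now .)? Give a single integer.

Step 1: +3 fires, +2 burnt (F count now 3)
Step 2: +2 fires, +3 burnt (F count now 2)
Step 3: +4 fires, +2 burnt (F count now 4)
Step 4: +5 fires, +4 burnt (F count now 5)
Step 5: +3 fires, +5 burnt (F count now 3)
Step 6: +1 fires, +3 burnt (F count now 1)
Step 7: +1 fires, +1 burnt (F count now 1)
Step 8: +0 fires, +1 burnt (F count now 0)
Fire out after step 8
Initially T: 20, now '.': 29
Total burnt (originally-T cells now '.'): 19

Answer: 19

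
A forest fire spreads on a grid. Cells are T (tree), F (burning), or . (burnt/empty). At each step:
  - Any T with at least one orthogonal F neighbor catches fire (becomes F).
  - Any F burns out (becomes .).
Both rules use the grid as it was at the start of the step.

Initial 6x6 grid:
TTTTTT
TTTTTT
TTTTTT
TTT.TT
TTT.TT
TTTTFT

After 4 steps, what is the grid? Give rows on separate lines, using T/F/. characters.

Step 1: 3 trees catch fire, 1 burn out
  TTTTTT
  TTTTTT
  TTTTTT
  TTT.TT
  TTT.FT
  TTTF.F
Step 2: 3 trees catch fire, 3 burn out
  TTTTTT
  TTTTTT
  TTTTTT
  TTT.FT
  TTT..F
  TTF...
Step 3: 4 trees catch fire, 3 burn out
  TTTTTT
  TTTTTT
  TTTTFT
  TTT..F
  TTF...
  TF....
Step 4: 6 trees catch fire, 4 burn out
  TTTTTT
  TTTTFT
  TTTF.F
  TTF...
  TF....
  F.....

TTTTTT
TTTTFT
TTTF.F
TTF...
TF....
F.....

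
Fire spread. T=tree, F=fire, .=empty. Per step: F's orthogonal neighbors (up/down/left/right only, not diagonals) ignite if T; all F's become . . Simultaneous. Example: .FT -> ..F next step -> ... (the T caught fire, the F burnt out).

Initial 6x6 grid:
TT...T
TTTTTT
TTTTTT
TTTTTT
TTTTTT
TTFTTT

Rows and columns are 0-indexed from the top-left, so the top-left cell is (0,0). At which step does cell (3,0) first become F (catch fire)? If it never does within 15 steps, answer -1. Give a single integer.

Step 1: cell (3,0)='T' (+3 fires, +1 burnt)
Step 2: cell (3,0)='T' (+5 fires, +3 burnt)
Step 3: cell (3,0)='T' (+6 fires, +5 burnt)
Step 4: cell (3,0)='F' (+6 fires, +6 burnt)
  -> target ignites at step 4
Step 5: cell (3,0)='.' (+5 fires, +6 burnt)
Step 6: cell (3,0)='.' (+4 fires, +5 burnt)
Step 7: cell (3,0)='.' (+2 fires, +4 burnt)
Step 8: cell (3,0)='.' (+1 fires, +2 burnt)
Step 9: cell (3,0)='.' (+0 fires, +1 burnt)
  fire out at step 9

4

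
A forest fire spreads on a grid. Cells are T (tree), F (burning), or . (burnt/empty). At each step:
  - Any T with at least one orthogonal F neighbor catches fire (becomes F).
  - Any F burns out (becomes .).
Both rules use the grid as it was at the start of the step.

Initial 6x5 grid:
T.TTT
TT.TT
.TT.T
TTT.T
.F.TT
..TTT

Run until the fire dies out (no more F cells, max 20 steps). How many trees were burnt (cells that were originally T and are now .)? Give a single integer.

Step 1: +1 fires, +1 burnt (F count now 1)
Step 2: +3 fires, +1 burnt (F count now 3)
Step 3: +2 fires, +3 burnt (F count now 2)
Step 4: +1 fires, +2 burnt (F count now 1)
Step 5: +1 fires, +1 burnt (F count now 1)
Step 6: +0 fires, +1 burnt (F count now 0)
Fire out after step 6
Initially T: 20, now '.': 18
Total burnt (originally-T cells now '.'): 8

Answer: 8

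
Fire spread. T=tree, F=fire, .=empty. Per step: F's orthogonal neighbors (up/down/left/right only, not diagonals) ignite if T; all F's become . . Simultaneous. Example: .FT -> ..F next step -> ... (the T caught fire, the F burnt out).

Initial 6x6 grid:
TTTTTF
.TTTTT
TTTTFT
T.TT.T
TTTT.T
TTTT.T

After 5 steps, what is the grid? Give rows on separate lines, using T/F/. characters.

Step 1: 5 trees catch fire, 2 burn out
  TTTTF.
  .TTTFF
  TTTF.F
  T.TT.T
  TTTT.T
  TTTT.T
Step 2: 5 trees catch fire, 5 burn out
  TTTF..
  .TTF..
  TTF...
  T.TF.F
  TTTT.T
  TTTT.T
Step 3: 6 trees catch fire, 5 burn out
  TTF...
  .TF...
  TF....
  T.F...
  TTTF.F
  TTTT.T
Step 4: 6 trees catch fire, 6 burn out
  TF....
  .F....
  F.....
  T.....
  TTF...
  TTTF.F
Step 5: 4 trees catch fire, 6 burn out
  F.....
  ......
  ......
  F.....
  TF....
  TTF...

F.....
......
......
F.....
TF....
TTF...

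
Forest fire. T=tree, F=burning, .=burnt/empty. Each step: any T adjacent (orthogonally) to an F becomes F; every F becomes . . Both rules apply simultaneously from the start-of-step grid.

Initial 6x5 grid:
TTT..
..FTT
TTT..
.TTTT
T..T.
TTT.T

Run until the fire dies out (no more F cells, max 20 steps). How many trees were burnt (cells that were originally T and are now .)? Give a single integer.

Answer: 13

Derivation:
Step 1: +3 fires, +1 burnt (F count now 3)
Step 2: +4 fires, +3 burnt (F count now 4)
Step 3: +4 fires, +4 burnt (F count now 4)
Step 4: +2 fires, +4 burnt (F count now 2)
Step 5: +0 fires, +2 burnt (F count now 0)
Fire out after step 5
Initially T: 18, now '.': 25
Total burnt (originally-T cells now '.'): 13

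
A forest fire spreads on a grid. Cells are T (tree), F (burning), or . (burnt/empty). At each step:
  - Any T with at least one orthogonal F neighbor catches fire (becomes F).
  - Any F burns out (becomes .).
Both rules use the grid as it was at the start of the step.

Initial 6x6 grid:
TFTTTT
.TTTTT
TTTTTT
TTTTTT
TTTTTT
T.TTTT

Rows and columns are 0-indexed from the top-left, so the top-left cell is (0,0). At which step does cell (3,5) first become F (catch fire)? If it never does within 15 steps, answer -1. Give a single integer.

Step 1: cell (3,5)='T' (+3 fires, +1 burnt)
Step 2: cell (3,5)='T' (+3 fires, +3 burnt)
Step 3: cell (3,5)='T' (+5 fires, +3 burnt)
Step 4: cell (3,5)='T' (+6 fires, +5 burnt)
Step 5: cell (3,5)='T' (+5 fires, +6 burnt)
Step 6: cell (3,5)='T' (+5 fires, +5 burnt)
Step 7: cell (3,5)='F' (+3 fires, +5 burnt)
  -> target ignites at step 7
Step 8: cell (3,5)='.' (+2 fires, +3 burnt)
Step 9: cell (3,5)='.' (+1 fires, +2 burnt)
Step 10: cell (3,5)='.' (+0 fires, +1 burnt)
  fire out at step 10

7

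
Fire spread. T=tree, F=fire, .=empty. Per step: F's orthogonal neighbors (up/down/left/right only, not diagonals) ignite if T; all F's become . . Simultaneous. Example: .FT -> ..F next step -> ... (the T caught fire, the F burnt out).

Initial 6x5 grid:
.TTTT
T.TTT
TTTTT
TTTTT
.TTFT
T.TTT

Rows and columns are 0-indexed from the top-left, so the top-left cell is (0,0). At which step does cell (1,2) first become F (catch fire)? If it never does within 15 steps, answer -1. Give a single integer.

Step 1: cell (1,2)='T' (+4 fires, +1 burnt)
Step 2: cell (1,2)='T' (+6 fires, +4 burnt)
Step 3: cell (1,2)='T' (+4 fires, +6 burnt)
Step 4: cell (1,2)='F' (+5 fires, +4 burnt)
  -> target ignites at step 4
Step 5: cell (1,2)='.' (+3 fires, +5 burnt)
Step 6: cell (1,2)='.' (+2 fires, +3 burnt)
Step 7: cell (1,2)='.' (+0 fires, +2 burnt)
  fire out at step 7

4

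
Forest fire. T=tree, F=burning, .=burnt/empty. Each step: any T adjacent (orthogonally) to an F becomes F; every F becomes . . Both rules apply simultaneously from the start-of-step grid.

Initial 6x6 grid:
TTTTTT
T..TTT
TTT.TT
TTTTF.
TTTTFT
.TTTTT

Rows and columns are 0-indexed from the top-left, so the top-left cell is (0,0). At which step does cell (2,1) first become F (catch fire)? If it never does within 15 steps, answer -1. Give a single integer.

Step 1: cell (2,1)='T' (+5 fires, +2 burnt)
Step 2: cell (2,1)='T' (+6 fires, +5 burnt)
Step 3: cell (2,1)='T' (+7 fires, +6 burnt)
Step 4: cell (2,1)='F' (+6 fires, +7 burnt)
  -> target ignites at step 4
Step 5: cell (2,1)='.' (+2 fires, +6 burnt)
Step 6: cell (2,1)='.' (+2 fires, +2 burnt)
Step 7: cell (2,1)='.' (+1 fires, +2 burnt)
Step 8: cell (2,1)='.' (+0 fires, +1 burnt)
  fire out at step 8

4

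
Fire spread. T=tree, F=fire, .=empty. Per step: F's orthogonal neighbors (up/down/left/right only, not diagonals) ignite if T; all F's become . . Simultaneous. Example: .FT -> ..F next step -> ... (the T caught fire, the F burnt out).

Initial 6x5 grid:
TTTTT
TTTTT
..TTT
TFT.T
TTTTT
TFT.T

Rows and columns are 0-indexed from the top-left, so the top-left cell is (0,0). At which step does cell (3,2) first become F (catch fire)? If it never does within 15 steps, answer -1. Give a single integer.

Step 1: cell (3,2)='F' (+5 fires, +2 burnt)
  -> target ignites at step 1
Step 2: cell (3,2)='.' (+3 fires, +5 burnt)
Step 3: cell (3,2)='.' (+3 fires, +3 burnt)
Step 4: cell (3,2)='.' (+5 fires, +3 burnt)
Step 5: cell (3,2)='.' (+6 fires, +5 burnt)
Step 6: cell (3,2)='.' (+2 fires, +6 burnt)
Step 7: cell (3,2)='.' (+0 fires, +2 burnt)
  fire out at step 7

1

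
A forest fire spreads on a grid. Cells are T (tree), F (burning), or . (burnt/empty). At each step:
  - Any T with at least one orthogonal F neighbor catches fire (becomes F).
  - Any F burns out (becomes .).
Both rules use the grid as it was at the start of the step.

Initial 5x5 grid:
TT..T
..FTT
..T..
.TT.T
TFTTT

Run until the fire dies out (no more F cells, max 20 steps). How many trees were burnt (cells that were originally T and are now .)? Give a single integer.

Answer: 11

Derivation:
Step 1: +5 fires, +2 burnt (F count now 5)
Step 2: +3 fires, +5 burnt (F count now 3)
Step 3: +2 fires, +3 burnt (F count now 2)
Step 4: +1 fires, +2 burnt (F count now 1)
Step 5: +0 fires, +1 burnt (F count now 0)
Fire out after step 5
Initially T: 13, now '.': 23
Total burnt (originally-T cells now '.'): 11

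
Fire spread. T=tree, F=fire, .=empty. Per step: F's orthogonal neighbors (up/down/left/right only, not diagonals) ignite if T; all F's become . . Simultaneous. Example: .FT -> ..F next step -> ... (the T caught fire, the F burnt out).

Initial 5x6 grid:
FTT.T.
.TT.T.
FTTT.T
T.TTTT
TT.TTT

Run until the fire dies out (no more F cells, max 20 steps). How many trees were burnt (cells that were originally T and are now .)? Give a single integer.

Step 1: +3 fires, +2 burnt (F count now 3)
Step 2: +4 fires, +3 burnt (F count now 4)
Step 3: +4 fires, +4 burnt (F count now 4)
Step 4: +1 fires, +4 burnt (F count now 1)
Step 5: +2 fires, +1 burnt (F count now 2)
Step 6: +2 fires, +2 burnt (F count now 2)
Step 7: +2 fires, +2 burnt (F count now 2)
Step 8: +0 fires, +2 burnt (F count now 0)
Fire out after step 8
Initially T: 20, now '.': 28
Total burnt (originally-T cells now '.'): 18

Answer: 18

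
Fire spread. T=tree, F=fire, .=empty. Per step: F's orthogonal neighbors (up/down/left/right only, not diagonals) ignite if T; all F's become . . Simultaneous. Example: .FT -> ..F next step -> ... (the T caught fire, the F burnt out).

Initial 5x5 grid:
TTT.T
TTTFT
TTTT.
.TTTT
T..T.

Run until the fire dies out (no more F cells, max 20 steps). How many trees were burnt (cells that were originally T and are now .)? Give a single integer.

Answer: 17

Derivation:
Step 1: +3 fires, +1 burnt (F count now 3)
Step 2: +5 fires, +3 burnt (F count now 5)
Step 3: +6 fires, +5 burnt (F count now 6)
Step 4: +3 fires, +6 burnt (F count now 3)
Step 5: +0 fires, +3 burnt (F count now 0)
Fire out after step 5
Initially T: 18, now '.': 24
Total burnt (originally-T cells now '.'): 17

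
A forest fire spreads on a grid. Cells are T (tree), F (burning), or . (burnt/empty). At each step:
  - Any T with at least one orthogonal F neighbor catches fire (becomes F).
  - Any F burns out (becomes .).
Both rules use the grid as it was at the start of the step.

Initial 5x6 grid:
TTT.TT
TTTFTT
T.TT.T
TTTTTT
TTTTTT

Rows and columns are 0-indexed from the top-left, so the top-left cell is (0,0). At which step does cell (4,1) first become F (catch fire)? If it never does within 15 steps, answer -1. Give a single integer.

Step 1: cell (4,1)='T' (+3 fires, +1 burnt)
Step 2: cell (4,1)='T' (+6 fires, +3 burnt)
Step 3: cell (4,1)='T' (+7 fires, +6 burnt)
Step 4: cell (4,1)='T' (+6 fires, +7 burnt)
Step 5: cell (4,1)='F' (+3 fires, +6 burnt)
  -> target ignites at step 5
Step 6: cell (4,1)='.' (+1 fires, +3 burnt)
Step 7: cell (4,1)='.' (+0 fires, +1 burnt)
  fire out at step 7

5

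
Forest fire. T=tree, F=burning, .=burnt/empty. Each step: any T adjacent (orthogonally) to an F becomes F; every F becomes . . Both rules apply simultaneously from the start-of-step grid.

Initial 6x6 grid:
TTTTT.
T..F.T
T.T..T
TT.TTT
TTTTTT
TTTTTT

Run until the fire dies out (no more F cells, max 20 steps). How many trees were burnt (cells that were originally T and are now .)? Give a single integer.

Answer: 26

Derivation:
Step 1: +1 fires, +1 burnt (F count now 1)
Step 2: +2 fires, +1 burnt (F count now 2)
Step 3: +1 fires, +2 burnt (F count now 1)
Step 4: +1 fires, +1 burnt (F count now 1)
Step 5: +1 fires, +1 burnt (F count now 1)
Step 6: +1 fires, +1 burnt (F count now 1)
Step 7: +1 fires, +1 burnt (F count now 1)
Step 8: +2 fires, +1 burnt (F count now 2)
Step 9: +2 fires, +2 burnt (F count now 2)
Step 10: +2 fires, +2 burnt (F count now 2)
Step 11: +2 fires, +2 burnt (F count now 2)
Step 12: +3 fires, +2 burnt (F count now 3)
Step 13: +3 fires, +3 burnt (F count now 3)
Step 14: +2 fires, +3 burnt (F count now 2)
Step 15: +1 fires, +2 burnt (F count now 1)
Step 16: +1 fires, +1 burnt (F count now 1)
Step 17: +0 fires, +1 burnt (F count now 0)
Fire out after step 17
Initially T: 27, now '.': 35
Total burnt (originally-T cells now '.'): 26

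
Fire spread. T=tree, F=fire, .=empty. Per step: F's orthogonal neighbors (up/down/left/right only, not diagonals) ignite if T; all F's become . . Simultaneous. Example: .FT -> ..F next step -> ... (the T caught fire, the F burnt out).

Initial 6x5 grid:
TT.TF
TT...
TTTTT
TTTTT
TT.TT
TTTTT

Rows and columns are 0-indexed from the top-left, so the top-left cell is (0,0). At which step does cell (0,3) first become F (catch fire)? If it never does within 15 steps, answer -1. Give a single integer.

Step 1: cell (0,3)='F' (+1 fires, +1 burnt)
  -> target ignites at step 1
Step 2: cell (0,3)='.' (+0 fires, +1 burnt)
  fire out at step 2

1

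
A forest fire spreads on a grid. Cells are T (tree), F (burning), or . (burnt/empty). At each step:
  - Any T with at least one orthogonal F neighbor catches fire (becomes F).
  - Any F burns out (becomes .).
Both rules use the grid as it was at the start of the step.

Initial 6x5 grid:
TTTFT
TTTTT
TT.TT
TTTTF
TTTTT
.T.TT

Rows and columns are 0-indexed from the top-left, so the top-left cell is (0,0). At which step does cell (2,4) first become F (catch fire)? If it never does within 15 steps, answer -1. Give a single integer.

Step 1: cell (2,4)='F' (+6 fires, +2 burnt)
  -> target ignites at step 1
Step 2: cell (2,4)='.' (+7 fires, +6 burnt)
Step 3: cell (2,4)='.' (+5 fires, +7 burnt)
Step 4: cell (2,4)='.' (+4 fires, +5 burnt)
Step 5: cell (2,4)='.' (+3 fires, +4 burnt)
Step 6: cell (2,4)='.' (+0 fires, +3 burnt)
  fire out at step 6

1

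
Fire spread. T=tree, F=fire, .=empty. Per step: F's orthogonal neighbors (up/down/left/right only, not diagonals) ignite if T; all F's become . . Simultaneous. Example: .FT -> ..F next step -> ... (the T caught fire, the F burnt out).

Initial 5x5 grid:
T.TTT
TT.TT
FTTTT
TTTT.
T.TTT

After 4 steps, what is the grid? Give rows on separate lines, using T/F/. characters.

Step 1: 3 trees catch fire, 1 burn out
  T.TTT
  FT.TT
  .FTTT
  FTTT.
  T.TTT
Step 2: 5 trees catch fire, 3 burn out
  F.TTT
  .F.TT
  ..FTT
  .FTT.
  F.TTT
Step 3: 2 trees catch fire, 5 burn out
  ..TTT
  ...TT
  ...FT
  ..FT.
  ..TTT
Step 4: 4 trees catch fire, 2 burn out
  ..TTT
  ...FT
  ....F
  ...F.
  ..FTT

..TTT
...FT
....F
...F.
..FTT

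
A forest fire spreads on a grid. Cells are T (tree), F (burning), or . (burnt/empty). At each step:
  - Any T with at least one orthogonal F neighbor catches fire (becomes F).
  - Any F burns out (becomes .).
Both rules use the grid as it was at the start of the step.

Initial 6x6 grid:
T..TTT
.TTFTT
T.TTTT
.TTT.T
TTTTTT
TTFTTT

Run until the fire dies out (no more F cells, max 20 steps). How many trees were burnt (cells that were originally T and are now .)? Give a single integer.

Step 1: +7 fires, +2 burnt (F count now 7)
Step 2: +11 fires, +7 burnt (F count now 11)
Step 3: +6 fires, +11 burnt (F count now 6)
Step 4: +2 fires, +6 burnt (F count now 2)
Step 5: +0 fires, +2 burnt (F count now 0)
Fire out after step 5
Initially T: 28, now '.': 34
Total burnt (originally-T cells now '.'): 26

Answer: 26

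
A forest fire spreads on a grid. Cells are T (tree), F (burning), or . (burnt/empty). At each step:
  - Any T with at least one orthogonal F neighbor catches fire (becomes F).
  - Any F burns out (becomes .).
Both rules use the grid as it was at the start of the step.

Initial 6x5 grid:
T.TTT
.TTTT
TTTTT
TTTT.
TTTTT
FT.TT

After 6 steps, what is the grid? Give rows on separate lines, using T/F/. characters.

Step 1: 2 trees catch fire, 1 burn out
  T.TTT
  .TTTT
  TTTTT
  TTTT.
  FTTTT
  .F.TT
Step 2: 2 trees catch fire, 2 burn out
  T.TTT
  .TTTT
  TTTTT
  FTTT.
  .FTTT
  ...TT
Step 3: 3 trees catch fire, 2 burn out
  T.TTT
  .TTTT
  FTTTT
  .FTT.
  ..FTT
  ...TT
Step 4: 3 trees catch fire, 3 burn out
  T.TTT
  .TTTT
  .FTTT
  ..FT.
  ...FT
  ...TT
Step 5: 5 trees catch fire, 3 burn out
  T.TTT
  .FTTT
  ..FTT
  ...F.
  ....F
  ...FT
Step 6: 3 trees catch fire, 5 burn out
  T.TTT
  ..FTT
  ...FT
  .....
  .....
  ....F

T.TTT
..FTT
...FT
.....
.....
....F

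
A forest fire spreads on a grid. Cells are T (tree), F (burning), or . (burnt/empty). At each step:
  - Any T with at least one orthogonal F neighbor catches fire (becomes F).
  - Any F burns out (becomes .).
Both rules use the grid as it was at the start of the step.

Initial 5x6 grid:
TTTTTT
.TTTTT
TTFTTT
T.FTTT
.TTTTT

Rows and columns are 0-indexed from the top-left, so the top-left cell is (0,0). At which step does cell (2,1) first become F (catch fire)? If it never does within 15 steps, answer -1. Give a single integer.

Step 1: cell (2,1)='F' (+5 fires, +2 burnt)
  -> target ignites at step 1
Step 2: cell (2,1)='.' (+8 fires, +5 burnt)
Step 3: cell (2,1)='.' (+7 fires, +8 burnt)
Step 4: cell (2,1)='.' (+4 fires, +7 burnt)
Step 5: cell (2,1)='.' (+1 fires, +4 burnt)
Step 6: cell (2,1)='.' (+0 fires, +1 burnt)
  fire out at step 6

1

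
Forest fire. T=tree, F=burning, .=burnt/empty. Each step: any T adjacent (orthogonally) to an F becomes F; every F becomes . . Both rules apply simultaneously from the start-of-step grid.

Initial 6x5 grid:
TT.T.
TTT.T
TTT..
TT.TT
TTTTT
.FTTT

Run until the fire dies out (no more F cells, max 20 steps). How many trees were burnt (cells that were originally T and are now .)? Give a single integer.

Step 1: +2 fires, +1 burnt (F count now 2)
Step 2: +4 fires, +2 burnt (F count now 4)
Step 3: +4 fires, +4 burnt (F count now 4)
Step 4: +5 fires, +4 burnt (F count now 5)
Step 5: +4 fires, +5 burnt (F count now 4)
Step 6: +1 fires, +4 burnt (F count now 1)
Step 7: +0 fires, +1 burnt (F count now 0)
Fire out after step 7
Initially T: 22, now '.': 28
Total burnt (originally-T cells now '.'): 20

Answer: 20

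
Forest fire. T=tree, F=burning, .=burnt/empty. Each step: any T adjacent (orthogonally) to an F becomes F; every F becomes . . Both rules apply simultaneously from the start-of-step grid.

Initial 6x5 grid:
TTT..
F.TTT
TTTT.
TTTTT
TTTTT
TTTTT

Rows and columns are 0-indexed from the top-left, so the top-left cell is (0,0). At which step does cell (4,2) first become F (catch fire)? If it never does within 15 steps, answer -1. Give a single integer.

Step 1: cell (4,2)='T' (+2 fires, +1 burnt)
Step 2: cell (4,2)='T' (+3 fires, +2 burnt)
Step 3: cell (4,2)='T' (+4 fires, +3 burnt)
Step 4: cell (4,2)='T' (+5 fires, +4 burnt)
Step 5: cell (4,2)='F' (+4 fires, +5 burnt)
  -> target ignites at step 5
Step 6: cell (4,2)='.' (+4 fires, +4 burnt)
Step 7: cell (4,2)='.' (+2 fires, +4 burnt)
Step 8: cell (4,2)='.' (+1 fires, +2 burnt)
Step 9: cell (4,2)='.' (+0 fires, +1 burnt)
  fire out at step 9

5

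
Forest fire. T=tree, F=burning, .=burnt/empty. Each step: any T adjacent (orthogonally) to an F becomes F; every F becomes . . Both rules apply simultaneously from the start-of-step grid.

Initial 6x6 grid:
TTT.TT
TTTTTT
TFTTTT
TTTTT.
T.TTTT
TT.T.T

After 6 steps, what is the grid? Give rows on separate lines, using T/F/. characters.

Step 1: 4 trees catch fire, 1 burn out
  TTT.TT
  TFTTTT
  F.FTTT
  TFTTT.
  T.TTTT
  TT.T.T
Step 2: 6 trees catch fire, 4 burn out
  TFT.TT
  F.FTTT
  ...FTT
  F.FTT.
  T.TTTT
  TT.T.T
Step 3: 7 trees catch fire, 6 burn out
  F.F.TT
  ...FTT
  ....FT
  ...FT.
  F.FTTT
  TT.T.T
Step 4: 5 trees catch fire, 7 burn out
  ....TT
  ....FT
  .....F
  ....F.
  ...FTT
  FT.T.T
Step 5: 5 trees catch fire, 5 burn out
  ....FT
  .....F
  ......
  ......
  ....FT
  .F.F.T
Step 6: 2 trees catch fire, 5 burn out
  .....F
  ......
  ......
  ......
  .....F
  .....T

.....F
......
......
......
.....F
.....T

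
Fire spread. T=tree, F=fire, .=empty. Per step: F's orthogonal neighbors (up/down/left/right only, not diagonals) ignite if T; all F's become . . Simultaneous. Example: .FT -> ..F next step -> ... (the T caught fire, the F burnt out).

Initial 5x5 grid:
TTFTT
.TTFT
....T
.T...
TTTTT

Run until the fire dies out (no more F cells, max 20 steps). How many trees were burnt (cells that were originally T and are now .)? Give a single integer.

Step 1: +4 fires, +2 burnt (F count now 4)
Step 2: +4 fires, +4 burnt (F count now 4)
Step 3: +0 fires, +4 burnt (F count now 0)
Fire out after step 3
Initially T: 14, now '.': 19
Total burnt (originally-T cells now '.'): 8

Answer: 8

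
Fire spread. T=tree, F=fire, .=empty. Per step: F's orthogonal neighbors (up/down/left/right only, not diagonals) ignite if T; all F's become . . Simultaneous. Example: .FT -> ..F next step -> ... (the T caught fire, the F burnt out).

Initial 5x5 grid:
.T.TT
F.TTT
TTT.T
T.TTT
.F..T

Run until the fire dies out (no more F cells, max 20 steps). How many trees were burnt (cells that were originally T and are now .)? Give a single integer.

Answer: 14

Derivation:
Step 1: +1 fires, +2 burnt (F count now 1)
Step 2: +2 fires, +1 burnt (F count now 2)
Step 3: +1 fires, +2 burnt (F count now 1)
Step 4: +2 fires, +1 burnt (F count now 2)
Step 5: +2 fires, +2 burnt (F count now 2)
Step 6: +3 fires, +2 burnt (F count now 3)
Step 7: +3 fires, +3 burnt (F count now 3)
Step 8: +0 fires, +3 burnt (F count now 0)
Fire out after step 8
Initially T: 15, now '.': 24
Total burnt (originally-T cells now '.'): 14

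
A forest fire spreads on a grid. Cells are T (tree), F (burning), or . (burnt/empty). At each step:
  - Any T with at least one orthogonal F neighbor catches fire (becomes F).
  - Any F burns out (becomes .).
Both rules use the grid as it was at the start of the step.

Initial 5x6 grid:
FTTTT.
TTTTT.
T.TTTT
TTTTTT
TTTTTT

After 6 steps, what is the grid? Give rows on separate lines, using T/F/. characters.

Step 1: 2 trees catch fire, 1 burn out
  .FTTT.
  FTTTT.
  T.TTTT
  TTTTTT
  TTTTTT
Step 2: 3 trees catch fire, 2 burn out
  ..FTT.
  .FTTT.
  F.TTTT
  TTTTTT
  TTTTTT
Step 3: 3 trees catch fire, 3 burn out
  ...FT.
  ..FTT.
  ..TTTT
  FTTTTT
  TTTTTT
Step 4: 5 trees catch fire, 3 burn out
  ....F.
  ...FT.
  ..FTTT
  .FTTTT
  FTTTTT
Step 5: 4 trees catch fire, 5 burn out
  ......
  ....F.
  ...FTT
  ..FTTT
  .FTTTT
Step 6: 3 trees catch fire, 4 burn out
  ......
  ......
  ....FT
  ...FTT
  ..FTTT

......
......
....FT
...FTT
..FTTT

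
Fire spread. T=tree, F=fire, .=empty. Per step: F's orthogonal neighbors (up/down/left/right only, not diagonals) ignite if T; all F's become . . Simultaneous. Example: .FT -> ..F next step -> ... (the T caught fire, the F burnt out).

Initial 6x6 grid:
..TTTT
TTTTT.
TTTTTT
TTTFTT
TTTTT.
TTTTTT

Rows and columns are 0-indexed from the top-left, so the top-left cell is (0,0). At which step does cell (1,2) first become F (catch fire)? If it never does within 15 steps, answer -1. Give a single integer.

Step 1: cell (1,2)='T' (+4 fires, +1 burnt)
Step 2: cell (1,2)='T' (+8 fires, +4 burnt)
Step 3: cell (1,2)='F' (+9 fires, +8 burnt)
  -> target ignites at step 3
Step 4: cell (1,2)='.' (+7 fires, +9 burnt)
Step 5: cell (1,2)='.' (+3 fires, +7 burnt)
Step 6: cell (1,2)='.' (+0 fires, +3 burnt)
  fire out at step 6

3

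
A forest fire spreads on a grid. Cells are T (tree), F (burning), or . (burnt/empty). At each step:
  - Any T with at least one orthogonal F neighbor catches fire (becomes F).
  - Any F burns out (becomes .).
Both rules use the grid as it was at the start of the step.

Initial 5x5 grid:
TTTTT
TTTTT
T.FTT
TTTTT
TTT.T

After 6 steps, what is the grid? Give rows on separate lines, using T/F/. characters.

Step 1: 3 trees catch fire, 1 burn out
  TTTTT
  TTFTT
  T..FT
  TTFTT
  TTT.T
Step 2: 7 trees catch fire, 3 burn out
  TTFTT
  TF.FT
  T...F
  TF.FT
  TTF.T
Step 3: 7 trees catch fire, 7 burn out
  TF.FT
  F...F
  T....
  F...F
  TF..T
Step 4: 5 trees catch fire, 7 burn out
  F...F
  .....
  F....
  .....
  F...F
Step 5: 0 trees catch fire, 5 burn out
  .....
  .....
  .....
  .....
  .....
Step 6: 0 trees catch fire, 0 burn out
  .....
  .....
  .....
  .....
  .....

.....
.....
.....
.....
.....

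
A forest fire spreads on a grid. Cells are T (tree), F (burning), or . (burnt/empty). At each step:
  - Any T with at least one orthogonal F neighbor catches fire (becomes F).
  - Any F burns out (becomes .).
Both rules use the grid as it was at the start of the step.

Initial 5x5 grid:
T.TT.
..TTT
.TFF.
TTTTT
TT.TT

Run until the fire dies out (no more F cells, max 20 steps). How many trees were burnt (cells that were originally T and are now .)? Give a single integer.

Step 1: +5 fires, +2 burnt (F count now 5)
Step 2: +6 fires, +5 burnt (F count now 6)
Step 3: +3 fires, +6 burnt (F count now 3)
Step 4: +1 fires, +3 burnt (F count now 1)
Step 5: +0 fires, +1 burnt (F count now 0)
Fire out after step 5
Initially T: 16, now '.': 24
Total burnt (originally-T cells now '.'): 15

Answer: 15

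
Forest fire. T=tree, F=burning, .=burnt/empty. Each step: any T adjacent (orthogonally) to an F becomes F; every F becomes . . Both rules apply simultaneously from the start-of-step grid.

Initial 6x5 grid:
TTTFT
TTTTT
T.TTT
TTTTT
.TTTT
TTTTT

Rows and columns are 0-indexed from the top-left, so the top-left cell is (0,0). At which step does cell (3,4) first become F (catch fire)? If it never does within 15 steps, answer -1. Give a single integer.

Step 1: cell (3,4)='T' (+3 fires, +1 burnt)
Step 2: cell (3,4)='T' (+4 fires, +3 burnt)
Step 3: cell (3,4)='T' (+5 fires, +4 burnt)
Step 4: cell (3,4)='F' (+4 fires, +5 burnt)
  -> target ignites at step 4
Step 5: cell (3,4)='.' (+5 fires, +4 burnt)
Step 6: cell (3,4)='.' (+4 fires, +5 burnt)
Step 7: cell (3,4)='.' (+1 fires, +4 burnt)
Step 8: cell (3,4)='.' (+1 fires, +1 burnt)
Step 9: cell (3,4)='.' (+0 fires, +1 burnt)
  fire out at step 9

4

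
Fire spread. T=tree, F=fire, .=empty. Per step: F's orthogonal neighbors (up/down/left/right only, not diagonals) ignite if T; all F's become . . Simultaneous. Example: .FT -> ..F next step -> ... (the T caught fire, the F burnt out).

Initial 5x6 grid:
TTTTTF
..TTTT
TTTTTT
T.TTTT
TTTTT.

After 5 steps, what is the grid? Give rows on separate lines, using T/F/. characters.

Step 1: 2 trees catch fire, 1 burn out
  TTTTF.
  ..TTTF
  TTTTTT
  T.TTTT
  TTTTT.
Step 2: 3 trees catch fire, 2 burn out
  TTTF..
  ..TTF.
  TTTTTF
  T.TTTT
  TTTTT.
Step 3: 4 trees catch fire, 3 burn out
  TTF...
  ..TF..
  TTTTF.
  T.TTTF
  TTTTT.
Step 4: 4 trees catch fire, 4 burn out
  TF....
  ..F...
  TTTF..
  T.TTF.
  TTTTT.
Step 5: 4 trees catch fire, 4 burn out
  F.....
  ......
  TTF...
  T.TF..
  TTTTF.

F.....
......
TTF...
T.TF..
TTTTF.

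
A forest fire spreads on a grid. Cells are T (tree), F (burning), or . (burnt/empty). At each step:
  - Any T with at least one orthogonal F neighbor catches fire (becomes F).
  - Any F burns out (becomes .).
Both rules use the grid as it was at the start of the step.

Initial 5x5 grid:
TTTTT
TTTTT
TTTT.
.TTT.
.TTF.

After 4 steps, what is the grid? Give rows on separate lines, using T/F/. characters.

Step 1: 2 trees catch fire, 1 burn out
  TTTTT
  TTTTT
  TTTT.
  .TTF.
  .TF..
Step 2: 3 trees catch fire, 2 burn out
  TTTTT
  TTTTT
  TTTF.
  .TF..
  .F...
Step 3: 3 trees catch fire, 3 burn out
  TTTTT
  TTTFT
  TTF..
  .F...
  .....
Step 4: 4 trees catch fire, 3 burn out
  TTTFT
  TTF.F
  TF...
  .....
  .....

TTTFT
TTF.F
TF...
.....
.....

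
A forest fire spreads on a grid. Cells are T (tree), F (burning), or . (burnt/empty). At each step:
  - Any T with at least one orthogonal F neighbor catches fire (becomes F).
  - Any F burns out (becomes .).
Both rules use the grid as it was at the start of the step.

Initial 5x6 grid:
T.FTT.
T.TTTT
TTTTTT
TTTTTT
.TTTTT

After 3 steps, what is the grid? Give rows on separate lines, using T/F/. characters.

Step 1: 2 trees catch fire, 1 burn out
  T..FT.
  T.FTTT
  TTTTTT
  TTTTTT
  .TTTTT
Step 2: 3 trees catch fire, 2 burn out
  T...F.
  T..FTT
  TTFTTT
  TTTTTT
  .TTTTT
Step 3: 4 trees catch fire, 3 burn out
  T.....
  T...FT
  TF.FTT
  TTFTTT
  .TTTTT

T.....
T...FT
TF.FTT
TTFTTT
.TTTTT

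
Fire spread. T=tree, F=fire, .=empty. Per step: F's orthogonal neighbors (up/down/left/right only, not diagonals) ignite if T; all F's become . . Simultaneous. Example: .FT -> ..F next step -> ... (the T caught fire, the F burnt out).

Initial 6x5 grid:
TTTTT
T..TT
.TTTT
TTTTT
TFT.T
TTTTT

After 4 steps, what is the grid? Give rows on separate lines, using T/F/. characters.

Step 1: 4 trees catch fire, 1 burn out
  TTTTT
  T..TT
  .TTTT
  TFTTT
  F.F.T
  TFTTT
Step 2: 5 trees catch fire, 4 burn out
  TTTTT
  T..TT
  .FTTT
  F.FTT
  ....T
  F.FTT
Step 3: 3 trees catch fire, 5 burn out
  TTTTT
  T..TT
  ..FTT
  ...FT
  ....T
  ...FT
Step 4: 3 trees catch fire, 3 burn out
  TTTTT
  T..TT
  ...FT
  ....F
  ....T
  ....F

TTTTT
T..TT
...FT
....F
....T
....F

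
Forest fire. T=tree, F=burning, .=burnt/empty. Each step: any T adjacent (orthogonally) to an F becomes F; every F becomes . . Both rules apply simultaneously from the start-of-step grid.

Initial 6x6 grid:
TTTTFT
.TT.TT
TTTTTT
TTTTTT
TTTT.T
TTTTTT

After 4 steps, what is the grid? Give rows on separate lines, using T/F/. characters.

Step 1: 3 trees catch fire, 1 burn out
  TTTF.F
  .TT.FT
  TTTTTT
  TTTTTT
  TTTT.T
  TTTTTT
Step 2: 3 trees catch fire, 3 burn out
  TTF...
  .TT..F
  TTTTFT
  TTTTTT
  TTTT.T
  TTTTTT
Step 3: 5 trees catch fire, 3 burn out
  TF....
  .TF...
  TTTF.F
  TTTTFT
  TTTT.T
  TTTTTT
Step 4: 5 trees catch fire, 5 burn out
  F.....
  .F....
  TTF...
  TTTF.F
  TTTT.T
  TTTTTT

F.....
.F....
TTF...
TTTF.F
TTTT.T
TTTTTT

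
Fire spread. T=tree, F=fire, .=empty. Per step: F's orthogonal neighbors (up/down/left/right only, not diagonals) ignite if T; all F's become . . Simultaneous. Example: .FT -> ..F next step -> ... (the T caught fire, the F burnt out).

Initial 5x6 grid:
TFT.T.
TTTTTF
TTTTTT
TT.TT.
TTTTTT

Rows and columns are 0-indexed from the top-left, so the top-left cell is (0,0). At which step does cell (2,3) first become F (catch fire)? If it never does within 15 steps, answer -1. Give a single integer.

Step 1: cell (2,3)='T' (+5 fires, +2 burnt)
Step 2: cell (2,3)='T' (+6 fires, +5 burnt)
Step 3: cell (2,3)='F' (+5 fires, +6 burnt)
  -> target ignites at step 3
Step 4: cell (2,3)='.' (+4 fires, +5 burnt)
Step 5: cell (2,3)='.' (+4 fires, +4 burnt)
Step 6: cell (2,3)='.' (+0 fires, +4 burnt)
  fire out at step 6

3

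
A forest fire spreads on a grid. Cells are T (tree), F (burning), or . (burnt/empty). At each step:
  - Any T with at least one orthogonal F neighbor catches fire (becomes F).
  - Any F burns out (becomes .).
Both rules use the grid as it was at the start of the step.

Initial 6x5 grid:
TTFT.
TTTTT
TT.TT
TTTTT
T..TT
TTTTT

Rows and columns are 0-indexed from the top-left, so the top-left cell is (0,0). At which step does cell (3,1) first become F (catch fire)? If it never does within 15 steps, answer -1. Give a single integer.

Step 1: cell (3,1)='T' (+3 fires, +1 burnt)
Step 2: cell (3,1)='T' (+3 fires, +3 burnt)
Step 3: cell (3,1)='T' (+4 fires, +3 burnt)
Step 4: cell (3,1)='F' (+4 fires, +4 burnt)
  -> target ignites at step 4
Step 5: cell (3,1)='.' (+4 fires, +4 burnt)
Step 6: cell (3,1)='.' (+3 fires, +4 burnt)
Step 7: cell (3,1)='.' (+3 fires, +3 burnt)
Step 8: cell (3,1)='.' (+1 fires, +3 burnt)
Step 9: cell (3,1)='.' (+0 fires, +1 burnt)
  fire out at step 9

4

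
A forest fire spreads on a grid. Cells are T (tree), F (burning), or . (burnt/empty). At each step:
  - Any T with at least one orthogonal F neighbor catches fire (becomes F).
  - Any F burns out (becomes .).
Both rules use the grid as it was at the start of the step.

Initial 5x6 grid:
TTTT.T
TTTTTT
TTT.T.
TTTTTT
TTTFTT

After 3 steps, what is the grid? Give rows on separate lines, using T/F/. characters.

Step 1: 3 trees catch fire, 1 burn out
  TTTT.T
  TTTTTT
  TTT.T.
  TTTFTT
  TTF.FT
Step 2: 4 trees catch fire, 3 burn out
  TTTT.T
  TTTTTT
  TTT.T.
  TTF.FT
  TF...F
Step 3: 5 trees catch fire, 4 burn out
  TTTT.T
  TTTTTT
  TTF.F.
  TF...F
  F.....

TTTT.T
TTTTTT
TTF.F.
TF...F
F.....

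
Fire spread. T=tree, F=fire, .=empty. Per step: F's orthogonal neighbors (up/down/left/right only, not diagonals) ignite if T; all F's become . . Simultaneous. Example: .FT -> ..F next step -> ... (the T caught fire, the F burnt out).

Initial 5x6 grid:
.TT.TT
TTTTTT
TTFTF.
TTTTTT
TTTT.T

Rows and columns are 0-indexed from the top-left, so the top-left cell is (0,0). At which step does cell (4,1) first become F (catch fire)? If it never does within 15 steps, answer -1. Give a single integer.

Step 1: cell (4,1)='T' (+6 fires, +2 burnt)
Step 2: cell (4,1)='T' (+10 fires, +6 burnt)
Step 3: cell (4,1)='F' (+7 fires, +10 burnt)
  -> target ignites at step 3
Step 4: cell (4,1)='.' (+1 fires, +7 burnt)
Step 5: cell (4,1)='.' (+0 fires, +1 burnt)
  fire out at step 5

3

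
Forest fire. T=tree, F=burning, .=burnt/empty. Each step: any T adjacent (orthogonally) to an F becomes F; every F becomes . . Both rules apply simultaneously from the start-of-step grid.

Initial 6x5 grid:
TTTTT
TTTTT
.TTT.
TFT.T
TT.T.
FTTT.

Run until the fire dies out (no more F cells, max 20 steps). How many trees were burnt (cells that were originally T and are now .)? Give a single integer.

Answer: 21

Derivation:
Step 1: +6 fires, +2 burnt (F count now 6)
Step 2: +3 fires, +6 burnt (F count now 3)
Step 3: +5 fires, +3 burnt (F count now 5)
Step 4: +4 fires, +5 burnt (F count now 4)
Step 5: +2 fires, +4 burnt (F count now 2)
Step 6: +1 fires, +2 burnt (F count now 1)
Step 7: +0 fires, +1 burnt (F count now 0)
Fire out after step 7
Initially T: 22, now '.': 29
Total burnt (originally-T cells now '.'): 21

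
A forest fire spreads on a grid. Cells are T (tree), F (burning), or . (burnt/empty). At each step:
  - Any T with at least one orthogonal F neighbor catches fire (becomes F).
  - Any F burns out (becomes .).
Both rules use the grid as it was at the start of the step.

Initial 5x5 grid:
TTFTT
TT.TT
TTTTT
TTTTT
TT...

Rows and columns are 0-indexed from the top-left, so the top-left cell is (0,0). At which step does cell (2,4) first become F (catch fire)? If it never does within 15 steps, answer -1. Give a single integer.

Step 1: cell (2,4)='T' (+2 fires, +1 burnt)
Step 2: cell (2,4)='T' (+4 fires, +2 burnt)
Step 3: cell (2,4)='T' (+4 fires, +4 burnt)
Step 4: cell (2,4)='F' (+5 fires, +4 burnt)
  -> target ignites at step 4
Step 5: cell (2,4)='.' (+4 fires, +5 burnt)
Step 6: cell (2,4)='.' (+1 fires, +4 burnt)
Step 7: cell (2,4)='.' (+0 fires, +1 burnt)
  fire out at step 7

4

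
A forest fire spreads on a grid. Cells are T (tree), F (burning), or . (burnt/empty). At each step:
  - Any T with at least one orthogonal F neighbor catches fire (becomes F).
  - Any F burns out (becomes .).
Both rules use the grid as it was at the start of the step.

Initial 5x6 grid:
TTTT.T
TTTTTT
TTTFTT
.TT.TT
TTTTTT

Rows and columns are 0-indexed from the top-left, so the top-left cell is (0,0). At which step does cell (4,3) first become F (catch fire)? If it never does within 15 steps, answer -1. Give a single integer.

Step 1: cell (4,3)='T' (+3 fires, +1 burnt)
Step 2: cell (4,3)='T' (+7 fires, +3 burnt)
Step 3: cell (4,3)='T' (+8 fires, +7 burnt)
Step 4: cell (4,3)='F' (+6 fires, +8 burnt)
  -> target ignites at step 4
Step 5: cell (4,3)='.' (+2 fires, +6 burnt)
Step 6: cell (4,3)='.' (+0 fires, +2 burnt)
  fire out at step 6

4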